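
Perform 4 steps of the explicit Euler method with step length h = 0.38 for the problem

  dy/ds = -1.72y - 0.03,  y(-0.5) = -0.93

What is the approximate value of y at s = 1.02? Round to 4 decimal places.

-0.0306

Euler: y_{n+1} = y_n + h·f(s_n, y_n).
s=-0.500000, y=-0.930000: f=1.569600 → y ← -0.930000 + 0.38·1.569600 = -0.333552
s=-0.120000, y=-0.333552: f=0.543709 → y ← -0.333552 + 0.38·0.543709 = -0.126942
s=0.260000, y=-0.126942: f=0.188341 → y ← -0.126942 + 0.38·0.188341 = -0.055373
s=0.640000, y=-0.055373: f=0.065241 → y ← -0.055373 + 0.38·0.065241 = -0.030581
y(1.02) ≈ -0.0306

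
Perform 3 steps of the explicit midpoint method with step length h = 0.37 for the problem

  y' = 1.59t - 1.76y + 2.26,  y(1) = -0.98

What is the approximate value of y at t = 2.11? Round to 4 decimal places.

Midpoint: k1 = f(t_n, y_n); k2 = f(t_n + h/2, y_n + (h/2)·k1); y_{n+1} = y_n + h·k2.
t=1.000000, y=-0.980000:
  k1 = f(1.000000, -0.980000) = 5.574800
  k2 = f(1.185000, 0.051338) = 4.053795
  y ← -0.980000 + 0.37·4.053795 = 0.519904
t=1.370000, y=0.519904:
  k1 = f(1.370000, 0.519904) = 3.523269
  k2 = f(1.555000, 1.171709) = 2.670242
  y ← 0.519904 + 0.37·2.670242 = 1.507894
t=1.740000, y=1.507894:
  k1 = f(1.740000, 1.507894) = 2.372707
  k2 = f(1.925000, 1.946845) = 1.894303
  y ← 1.507894 + 0.37·1.894303 = 2.208786
y(2.11) ≈ 2.2088

2.2088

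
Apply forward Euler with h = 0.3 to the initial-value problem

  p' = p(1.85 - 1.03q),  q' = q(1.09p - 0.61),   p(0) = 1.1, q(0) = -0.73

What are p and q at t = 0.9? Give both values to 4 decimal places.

Euler on (p,q): p_{n+1} = p_n + h·p', q_{n+1} = q_n + h·q'.
0.000000: (1.100000, -0.730000); f=(2.862090, -0.429970) → (1.958627, -0.858991)
0.300000: (1.958627, -0.858991); f=(5.356376, -1.309878) → (3.565540, -1.251954)
0.600000: (3.565540, -1.251954); f=(11.194059, -4.101952) → (6.923758, -2.482540)
(p(0.9), q(0.9)) ≈ (6.9238, -2.4825)

6.9238, -2.4825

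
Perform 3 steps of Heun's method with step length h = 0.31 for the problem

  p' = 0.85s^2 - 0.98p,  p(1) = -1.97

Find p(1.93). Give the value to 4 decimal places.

0.4742

Heun: k1 = f(s_n, p_n); k2 = f(s_n + h, p_n + h·k1); p_{n+1} = p_n + (h/2)·(k1 + k2).
s=1.000000, p=-1.970000:
  k1 = f(1.000000, -1.970000) = 2.780600
  k2 = f(1.310000, -1.108014) = 2.544539
  p ← -1.970000 + (0.31/2)·(2.780600 + 2.544539) = -1.144603
s=1.310000, p=-1.144603:
  k1 = f(1.310000, -1.144603) = 2.580396
  k2 = f(1.620000, -0.344681) = 2.568527
  p ← -1.144603 + (0.31/2)·(2.580396 + 2.568527) = -0.346520
s=1.620000, p=-0.346520:
  k1 = f(1.620000, -0.346520) = 2.570330
  k2 = f(1.930000, 0.450282) = 2.724889
  p ← -0.346520 + (0.31/2)·(2.570330 + 2.724889) = 0.474239
p(1.93) ≈ 0.4742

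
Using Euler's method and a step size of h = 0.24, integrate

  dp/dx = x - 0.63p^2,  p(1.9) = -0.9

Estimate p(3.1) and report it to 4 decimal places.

Euler: p_{n+1} = p_n + h·f(x_n, p_n).
x=1.900000, p=-0.900000: f=1.389700 → p ← -0.900000 + 0.24·1.389700 = -0.566472
x=2.140000, p=-0.566472: f=1.937839 → p ← -0.566472 + 0.24·1.937839 = -0.101391
x=2.380000, p=-0.101391: f=2.373524 → p ← -0.101391 + 0.24·2.373524 = 0.468255
x=2.620000, p=0.468255: f=2.481864 → p ← 0.468255 + 0.24·2.481864 = 1.063902
x=2.860000, p=1.063902: f=2.146910 → p ← 1.063902 + 0.24·2.146910 = 1.579161
p(3.1) ≈ 1.5792

1.5792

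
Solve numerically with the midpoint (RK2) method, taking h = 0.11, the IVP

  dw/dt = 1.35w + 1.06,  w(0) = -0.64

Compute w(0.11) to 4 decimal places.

-0.6168

Midpoint: k1 = f(t_n, w_n); k2 = f(t_n + h/2, w_n + (h/2)·k1); w_{n+1} = w_n + h·k2.
t=0.000000, w=-0.640000:
  k1 = f(0.000000, -0.640000) = 0.196000
  k2 = f(0.055000, -0.629220) = 0.210553
  w ← -0.640000 + 0.11·0.210553 = -0.616839
w(0.11) ≈ -0.6168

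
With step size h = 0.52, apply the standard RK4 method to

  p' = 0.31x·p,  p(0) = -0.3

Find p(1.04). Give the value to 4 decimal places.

-0.3548

RK4: k1 = f(x_n, p_n); k2 = f(x_n + h/2, p_n + (h/2)·k1); k3 = f(x_n + h/2, p_n + (h/2)·k2); k4 = f(x_n + h, p_n + h·k3); p_{n+1} = p_n + (h/6)·(k1 + 2k2 + 2k3 + k4).
x=0.000000, p=-0.300000:
  k1 = f(0.000000, -0.300000) = 0.000000
  k2 = f(0.260000, -0.300000) = -0.024180
  k3 = f(0.260000, -0.306287) = -0.024687
  k4 = f(0.520000, -0.312837) = -0.050429
  p ← -0.300000 + (0.52/6)·(k1 + 2k2 + 2k3 + k4) = -0.312841
x=0.520000, p=-0.312841:
  k1 = f(0.520000, -0.312841) = -0.050430
  k2 = f(0.780000, -0.325953) = -0.078815
  k3 = f(0.780000, -0.333333) = -0.080600
  k4 = f(1.040000, -0.354753) = -0.114372
  p ← -0.312841 + (0.52/6)·(k1 + 2k2 + 2k3 + k4) = -0.354756
p(1.04) ≈ -0.3548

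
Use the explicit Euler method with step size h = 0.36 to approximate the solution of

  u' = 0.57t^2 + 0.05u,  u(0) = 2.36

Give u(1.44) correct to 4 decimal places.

2.9098

Euler: u_{n+1} = u_n + h·f(t_n, u_n).
t=0.000000, u=2.360000: f=0.118000 → u ← 2.360000 + 0.36·0.118000 = 2.402480
t=0.360000, u=2.402480: f=0.193996 → u ← 2.402480 + 0.36·0.193996 = 2.472319
t=0.720000, u=2.472319: f=0.419104 → u ← 2.472319 + 0.36·0.419104 = 2.623196
t=1.080000, u=2.623196: f=0.796008 → u ← 2.623196 + 0.36·0.796008 = 2.909759
u(1.44) ≈ 2.9098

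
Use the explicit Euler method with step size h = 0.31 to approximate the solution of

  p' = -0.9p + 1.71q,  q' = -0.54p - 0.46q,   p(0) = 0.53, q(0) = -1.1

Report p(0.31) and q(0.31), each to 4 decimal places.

Euler on (p,q): p_{n+1} = p_n + h·p', q_{n+1} = q_n + h·q'.
0.000000: (0.530000, -1.100000); f=(-2.358000, 0.219800) → (-0.200980, -1.031862)
(p(0.31), q(0.31)) ≈ (-0.2010, -1.0319)

-0.2010, -1.0319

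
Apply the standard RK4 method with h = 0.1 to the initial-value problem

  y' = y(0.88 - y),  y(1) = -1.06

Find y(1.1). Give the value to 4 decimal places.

-1.3017

RK4: k1 = f(t_n, y_n); k2 = f(t_n + h/2, y_n + (h/2)·k1); k3 = f(t_n + h/2, y_n + (h/2)·k2); k4 = f(t_n + h, y_n + h·k3); y_{n+1} = y_n + (h/6)·(k1 + 2k2 + 2k3 + k4).
t=1.000000, y=-1.060000:
  k1 = f(1.000000, -1.060000) = -2.056400
  k2 = f(1.050000, -1.162820) = -2.375432
  k3 = f(1.050000, -1.178772) = -2.426821
  k4 = f(1.100000, -1.302682) = -2.843341
  y ← -1.060000 + (0.1/6)·(k1 + 2k2 + 2k3 + k4) = -1.301737
y(1.1) ≈ -1.3017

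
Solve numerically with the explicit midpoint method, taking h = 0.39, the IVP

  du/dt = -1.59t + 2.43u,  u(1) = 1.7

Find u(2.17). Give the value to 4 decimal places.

Midpoint: k1 = f(t_n, u_n); k2 = f(t_n + h/2, u_n + (h/2)·k1); u_{n+1} = u_n + h·k2.
t=1.000000, u=1.700000:
  k1 = f(1.000000, 1.700000) = 2.541000
  k2 = f(1.195000, 2.195495) = 3.435003
  u ← 1.700000 + 0.39·3.435003 = 3.039651
t=1.390000, u=3.039651:
  k1 = f(1.390000, 3.039651) = 5.176252
  k2 = f(1.585000, 4.049020) = 7.318969
  u ← 3.039651 + 0.39·7.318969 = 5.894049
t=1.780000, u=5.894049:
  k1 = f(1.780000, 5.894049) = 11.492339
  k2 = f(1.975000, 8.135055) = 16.627934
  u ← 5.894049 + 0.39·16.627934 = 12.378944
u(2.17) ≈ 12.3789

12.3789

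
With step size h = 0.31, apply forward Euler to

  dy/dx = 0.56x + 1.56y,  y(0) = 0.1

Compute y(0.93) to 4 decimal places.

0.5140

Euler: y_{n+1} = y_n + h·f(x_n, y_n).
x=0.000000, y=0.100000: f=0.156000 → y ← 0.100000 + 0.31·0.156000 = 0.148360
x=0.310000, y=0.148360: f=0.405042 → y ← 0.148360 + 0.31·0.405042 = 0.273923
x=0.620000, y=0.273923: f=0.774520 → y ← 0.273923 + 0.31·0.774520 = 0.514024
y(0.93) ≈ 0.5140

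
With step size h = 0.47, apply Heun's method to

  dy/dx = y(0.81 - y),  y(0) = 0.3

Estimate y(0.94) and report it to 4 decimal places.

0.4506

Heun: k1 = f(x_n, y_n); k2 = f(x_n + h, y_n + h·k1); y_{n+1} = y_n + (h/2)·(k1 + k2).
x=0.000000, y=0.300000:
  k1 = f(0.000000, 0.300000) = 0.153000
  k2 = f(0.470000, 0.371910) = 0.162930
  y ← 0.300000 + (0.47/2)·(0.153000 + 0.162930) = 0.374244
x=0.470000, y=0.374244:
  k1 = f(0.470000, 0.374244) = 0.163079
  k2 = f(0.940000, 0.450891) = 0.161919
  y ← 0.374244 + (0.47/2)·(0.163079 + 0.161919) = 0.450618
y(0.94) ≈ 0.4506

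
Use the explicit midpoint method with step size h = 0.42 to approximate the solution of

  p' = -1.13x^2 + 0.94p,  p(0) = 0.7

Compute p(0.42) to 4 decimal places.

Midpoint: k1 = f(x_n, p_n); k2 = f(x_n + h/2, p_n + (h/2)·k1); p_{n+1} = p_n + h·k2.
x=0.000000, p=0.700000:
  k1 = f(0.000000, 0.700000) = 0.658000
  k2 = f(0.210000, 0.838180) = 0.738056
  p ← 0.700000 + 0.42·0.738056 = 1.009984
p(0.42) ≈ 1.0100

1.0100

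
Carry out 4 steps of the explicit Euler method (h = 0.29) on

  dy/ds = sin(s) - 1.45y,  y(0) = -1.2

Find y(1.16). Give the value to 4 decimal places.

Euler: y_{n+1} = y_n + h·f(s_n, y_n).
s=0.000000, y=-1.200000: f=1.740000 → y ← -1.200000 + 0.29·1.740000 = -0.695400
s=0.290000, y=-0.695400: f=1.294282 → y ← -0.695400 + 0.29·1.294282 = -0.320058
s=0.580000, y=-0.320058: f=1.012108 → y ← -0.320058 + 0.29·1.012108 = -0.026547
s=0.870000, y=-0.026547: f=0.802822 → y ← -0.026547 + 0.29·0.802822 = 0.206272
y(1.16) ≈ 0.2063

0.2063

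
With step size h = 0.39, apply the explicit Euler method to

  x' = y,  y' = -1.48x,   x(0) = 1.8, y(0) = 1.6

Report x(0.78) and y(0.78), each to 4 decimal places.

2.6428, -0.8381

Euler on (x,y): x_{n+1} = x_n + h·x', y_{n+1} = y_n + h·y'.
0.000000: (1.800000, 1.600000); f=(1.600000, -2.664000) → (2.424000, 0.561040)
0.390000: (2.424000, 0.561040); f=(0.561040, -3.587520) → (2.642806, -0.838093)
(x(0.78), y(0.78)) ≈ (2.6428, -0.8381)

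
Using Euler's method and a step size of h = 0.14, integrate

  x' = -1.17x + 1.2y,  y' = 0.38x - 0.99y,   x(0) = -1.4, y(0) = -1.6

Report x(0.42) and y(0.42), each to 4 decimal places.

Euler on (x,y): x_{n+1} = x_n + h·x', y_{n+1} = y_n + h·y'.
0.000000: (-1.400000, -1.600000); f=(-0.282000, 1.052000) → (-1.439480, -1.452720)
0.140000: (-1.439480, -1.452720); f=(-0.059072, 0.891190) → (-1.447750, -1.327953)
0.280000: (-1.447750, -1.327953); f=(0.100324, 0.764529) → (-1.433705, -1.220919)
(x(0.42), y(0.42)) ≈ (-1.4337, -1.2209)

-1.4337, -1.2209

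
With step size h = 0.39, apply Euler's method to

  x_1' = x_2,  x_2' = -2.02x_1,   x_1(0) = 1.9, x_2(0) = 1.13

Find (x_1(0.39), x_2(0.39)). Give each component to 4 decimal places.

Euler on (x_1,x_2): x_1_{n+1} = x_1_n + h·x_1', x_2_{n+1} = x_2_n + h·x_2'.
0.000000: (1.900000, 1.130000); f=(1.130000, -3.838000) → (2.340700, -0.366820)
(x_1(0.39), x_2(0.39)) ≈ (2.3407, -0.3668)

2.3407, -0.3668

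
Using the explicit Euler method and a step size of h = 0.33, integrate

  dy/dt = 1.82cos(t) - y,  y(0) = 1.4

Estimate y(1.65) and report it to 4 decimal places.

1.0638

Euler: y_{n+1} = y_n + h·f(t_n, y_n).
t=0.000000, y=1.400000: f=0.420000 → y ← 1.400000 + 0.33·0.420000 = 1.538600
t=0.330000, y=1.538600: f=0.183197 → y ← 1.538600 + 0.33·0.183197 = 1.599055
t=0.660000, y=1.599055: f=-0.161269 → y ← 1.599055 + 0.33·(-0.161269) = 1.545836
t=0.990000, y=1.545836: f=-0.547221 → y ← 1.545836 + 0.33·(-0.547221) = 1.365253
t=1.320000, y=1.365253: f=-0.913574 → y ← 1.365253 + 0.33·(-0.913574) = 1.063774
y(1.65) ≈ 1.0638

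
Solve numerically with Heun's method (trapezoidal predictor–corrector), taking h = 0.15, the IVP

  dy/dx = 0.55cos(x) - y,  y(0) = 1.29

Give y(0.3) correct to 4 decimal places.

Heun: k1 = f(x_n, y_n); k2 = f(x_n + h, y_n + h·k1); y_{n+1} = y_n + (h/2)·(k1 + k2).
x=0.000000, y=1.290000:
  k1 = f(0.000000, 1.290000) = -0.740000
  k2 = f(0.150000, 1.179000) = -0.635176
  y ← 1.290000 + (0.15/2)·(-0.740000 + (-0.635176)) = 1.186862
x=0.150000, y=1.186862:
  k1 = f(0.150000, 1.186862) = -0.643038
  k2 = f(0.300000, 1.090406) = -0.564971
  y ← 1.186862 + (0.15/2)·(-0.643038 + (-0.564971)) = 1.096261
y(0.3) ≈ 1.0963

1.0963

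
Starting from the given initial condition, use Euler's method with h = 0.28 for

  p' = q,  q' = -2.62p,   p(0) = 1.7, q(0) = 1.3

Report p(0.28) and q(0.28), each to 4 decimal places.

Euler on (p,q): p_{n+1} = p_n + h·p', q_{n+1} = q_n + h·q'.
0.000000: (1.700000, 1.300000); f=(1.300000, -4.454000) → (2.064000, 0.052880)
(p(0.28), q(0.28)) ≈ (2.0640, 0.0529)

2.0640, 0.0529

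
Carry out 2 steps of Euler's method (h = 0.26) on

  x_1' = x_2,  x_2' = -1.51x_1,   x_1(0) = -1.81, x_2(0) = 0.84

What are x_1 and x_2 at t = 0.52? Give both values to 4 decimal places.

-1.1884, 2.1755

Euler on (x_1,x_2): x_1_{n+1} = x_1_n + h·x_1', x_2_{n+1} = x_2_n + h·x_2'.
0.000000: (-1.810000, 0.840000); f=(0.840000, 2.733100) → (-1.591600, 1.550606)
0.260000: (-1.591600, 1.550606); f=(1.550606, 2.403316) → (-1.188442, 2.175468)
(x_1(0.52), x_2(0.52)) ≈ (-1.1884, 2.1755)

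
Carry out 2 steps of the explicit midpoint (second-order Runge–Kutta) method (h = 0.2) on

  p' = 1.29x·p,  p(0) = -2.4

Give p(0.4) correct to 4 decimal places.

-2.6574

Midpoint: k1 = f(x_n, p_n); k2 = f(x_n + h/2, p_n + (h/2)·k1); p_{n+1} = p_n + h·k2.
x=0.000000, p=-2.400000:
  k1 = f(0.000000, -2.400000) = 0.000000
  k2 = f(0.100000, -2.400000) = -0.309600
  p ← -2.400000 + 0.2·(-0.309600) = -2.461920
x=0.200000, p=-2.461920:
  k1 = f(0.200000, -2.461920) = -0.635175
  k2 = f(0.300000, -2.525438) = -0.977344
  p ← -2.461920 + 0.2·(-0.977344) = -2.657389
p(0.4) ≈ -2.6574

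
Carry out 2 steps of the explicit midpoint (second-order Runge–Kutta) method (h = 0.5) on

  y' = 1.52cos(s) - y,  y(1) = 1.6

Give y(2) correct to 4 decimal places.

Midpoint: k1 = f(s_n, y_n); k2 = f(s_n + h/2, y_n + (h/2)·k1); y_{n+1} = y_n + h·k2.
s=1.000000, y=1.600000:
  k1 = f(1.000000, 1.600000) = -0.778740
  k2 = f(1.250000, 1.405315) = -0.926025
  y ← 1.600000 + 0.5·(-0.926025) = 1.136988
s=1.500000, y=1.136988:
  k1 = f(1.500000, 1.136988) = -1.029467
  k2 = f(1.750000, 0.879621) = -1.150555
  y ← 1.136988 + 0.5·(-1.150555) = 0.561710
y(2) ≈ 0.5617

0.5617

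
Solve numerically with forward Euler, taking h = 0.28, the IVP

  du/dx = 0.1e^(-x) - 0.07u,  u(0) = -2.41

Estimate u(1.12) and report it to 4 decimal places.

Euler: u_{n+1} = u_n + h·f(x_n, u_n).
x=0.000000, u=-2.410000: f=0.268700 → u ← -2.410000 + 0.28·0.268700 = -2.334764
x=0.280000, u=-2.334764: f=0.239012 → u ← -2.334764 + 0.28·0.239012 = -2.267841
x=0.560000, u=-2.267841: f=0.215870 → u ← -2.267841 + 0.28·0.215870 = -2.207397
x=0.840000, u=-2.207397: f=0.197689 → u ← -2.207397 + 0.28·0.197689 = -2.152044
u(1.12) ≈ -2.1520

-2.1520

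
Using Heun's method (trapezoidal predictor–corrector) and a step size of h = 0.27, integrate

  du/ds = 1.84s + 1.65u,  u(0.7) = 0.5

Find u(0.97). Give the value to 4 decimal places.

Heun: k1 = f(s_n, u_n); k2 = f(s_n + h, u_n + h·k1); u_{n+1} = u_n + (h/2)·(k1 + k2).
s=0.700000, u=0.500000:
  k1 = f(0.700000, 0.500000) = 2.113000
  k2 = f(0.970000, 1.070510) = 3.551141
  u ← 0.500000 + (0.27/2)·(2.113000 + 3.551141) = 1.264659
u(0.97) ≈ 1.2647

1.2647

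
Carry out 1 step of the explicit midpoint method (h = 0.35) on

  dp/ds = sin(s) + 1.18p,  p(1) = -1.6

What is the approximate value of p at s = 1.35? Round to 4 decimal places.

-2.0135

Midpoint: k1 = f(s_n, p_n); k2 = f(s_n + h/2, p_n + (h/2)·k1); p_{n+1} = p_n + h·k2.
s=1.000000, p=-1.600000:
  k1 = f(1.000000, -1.600000) = -1.046529
  k2 = f(1.175000, -1.783143) = -1.181418
  p ← -1.600000 + 0.35·(-1.181418) = -2.013496
p(1.35) ≈ -2.0135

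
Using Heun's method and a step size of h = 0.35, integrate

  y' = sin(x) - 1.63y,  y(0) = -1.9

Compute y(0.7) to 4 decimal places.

-0.4924

Heun: k1 = f(x_n, y_n); k2 = f(x_n + h, y_n + h·k1); y_{n+1} = y_n + (h/2)·(k1 + k2).
x=0.000000, y=-1.900000:
  k1 = f(0.000000, -1.900000) = 3.097000
  k2 = f(0.350000, -0.816050) = 1.673059
  y ← -1.900000 + (0.35/2)·(3.097000 + 1.673059) = -1.065240
x=0.350000, y=-1.065240:
  k1 = f(0.350000, -1.065240) = 2.079238
  k2 = f(0.700000, -0.337506) = 1.194353
  y ← -1.065240 + (0.35/2)·(2.079238 + 1.194353) = -0.492361
y(0.7) ≈ -0.4924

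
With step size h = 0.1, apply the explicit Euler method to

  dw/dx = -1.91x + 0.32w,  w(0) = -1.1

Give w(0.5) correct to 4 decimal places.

Euler: w_{n+1} = w_n + h·f(x_n, w_n).
x=0.000000, w=-1.100000: f=-0.352000 → w ← -1.100000 + 0.1·(-0.352000) = -1.135200
x=0.100000, w=-1.135200: f=-0.554264 → w ← -1.135200 + 0.1·(-0.554264) = -1.190626
x=0.200000, w=-1.190626: f=-0.763000 → w ← -1.190626 + 0.1·(-0.763000) = -1.266926
x=0.300000, w=-1.266926: f=-0.978416 → w ← -1.266926 + 0.1·(-0.978416) = -1.364768
x=0.400000, w=-1.364768: f=-1.200726 → w ← -1.364768 + 0.1·(-1.200726) = -1.484841
w(0.5) ≈ -1.4848

-1.4848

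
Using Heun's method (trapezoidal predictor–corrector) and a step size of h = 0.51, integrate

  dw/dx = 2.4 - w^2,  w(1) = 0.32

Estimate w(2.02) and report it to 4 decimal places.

Heun: k1 = f(x_n, w_n); k2 = f(x_n + h, w_n + h·k1); w_{n+1} = w_n + (h/2)·(k1 + k2).
x=1.000000, w=0.320000:
  k1 = f(1.000000, 0.320000) = 2.297600
  k2 = f(1.510000, 1.491776) = 0.174604
  w ← 0.320000 + (0.51/2)·(2.297600 + 0.174604) = 0.950412
x=1.510000, w=0.950412:
  k1 = f(1.510000, 0.950412) = 1.496717
  k2 = f(2.020000, 1.713738) = -0.536897
  w ← 0.950412 + (0.51/2)·(1.496717 + (-0.536897)) = 1.195166
w(2.02) ≈ 1.1952

1.1952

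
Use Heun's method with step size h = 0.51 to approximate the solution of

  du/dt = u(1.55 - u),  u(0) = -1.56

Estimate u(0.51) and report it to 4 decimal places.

-8.5420

Heun: k1 = f(t_n, u_n); k2 = f(t_n + h, u_n + h·k1); u_{n+1} = u_n + (h/2)·(k1 + k2).
t=0.000000, u=-1.560000:
  k1 = f(0.000000, -1.560000) = -4.851600
  k2 = f(0.510000, -4.034316) = -22.528895
  u ← -1.560000 + (0.51/2)·(-4.851600 + (-22.528895)) = -8.542026
u(0.51) ≈ -8.5420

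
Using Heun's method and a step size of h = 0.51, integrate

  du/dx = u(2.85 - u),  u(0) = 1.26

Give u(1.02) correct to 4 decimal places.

2.4628

Heun: k1 = f(x_n, u_n); k2 = f(x_n + h, u_n + h·k1); u_{n+1} = u_n + (h/2)·(k1 + k2).
x=0.000000, u=1.260000:
  k1 = f(0.000000, 1.260000) = 2.003400
  k2 = f(0.510000, 2.281734) = 1.296632
  u ← 1.260000 + (0.51/2)·(2.003400 + 1.296632) = 2.101508
x=0.510000, u=2.101508:
  k1 = f(0.510000, 2.101508) = 1.572962
  k2 = f(1.020000, 2.903719) = -0.155984
  u ← 2.101508 + (0.51/2)·(1.572962 + (-0.155984)) = 2.462838
u(1.02) ≈ 2.4628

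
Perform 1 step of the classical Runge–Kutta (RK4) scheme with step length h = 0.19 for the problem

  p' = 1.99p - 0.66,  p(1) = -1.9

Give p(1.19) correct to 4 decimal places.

RK4: k1 = f(t_n, p_n); k2 = f(t_n + h/2, p_n + (h/2)·k1); k3 = f(t_n + h/2, p_n + (h/2)·k2); k4 = f(t_n + h, p_n + h·k3); p_{n+1} = p_n + (h/6)·(k1 + 2k2 + 2k3 + k4).
t=1.000000, p=-1.900000:
  k1 = f(1.000000, -1.900000) = -4.441000
  k2 = f(1.095000, -2.321895) = -5.280571
  k3 = f(1.095000, -2.401654) = -5.439292
  k4 = f(1.190000, -2.933465) = -6.497596
  p ← -1.900000 + (0.19/6)·(k1 + 2k2 + 2k3 + k4) = -2.925314
p(1.19) ≈ -2.9253

-2.9253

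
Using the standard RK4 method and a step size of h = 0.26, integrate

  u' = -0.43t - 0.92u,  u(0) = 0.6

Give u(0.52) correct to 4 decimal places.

RK4: k1 = f(t_n, u_n); k2 = f(t_n + h/2, u_n + (h/2)·k1); k3 = f(t_n + h/2, u_n + (h/2)·k2); k4 = f(t_n + h, u_n + h·k3); u_{n+1} = u_n + (h/6)·(k1 + 2k2 + 2k3 + k4).
t=0.000000, u=0.600000:
  k1 = f(0.000000, 0.600000) = -0.552000
  k2 = f(0.130000, 0.528240) = -0.541881
  k3 = f(0.130000, 0.529555) = -0.543091
  k4 = f(0.260000, 0.458796) = -0.533893
  u ← 0.600000 + (0.26/6)·(k1 + 2k2 + 2k3 + k4) = 0.458914
t=0.260000, u=0.458914:
  k1 = f(0.260000, 0.458914) = -0.534001
  k2 = f(0.390000, 0.389494) = -0.526034
  k3 = f(0.390000, 0.390529) = -0.526987
  k4 = f(0.520000, 0.321897) = -0.519745
  u ← 0.458914 + (0.26/6)·(k1 + 2k2 + 2k3 + k4) = 0.321990
u(0.52) ≈ 0.3220

0.3220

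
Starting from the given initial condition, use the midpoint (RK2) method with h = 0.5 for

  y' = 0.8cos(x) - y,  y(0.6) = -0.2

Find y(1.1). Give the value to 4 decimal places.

0.0565

Midpoint: k1 = f(x_n, y_n); k2 = f(x_n + h/2, y_n + (h/2)·k1); y_{n+1} = y_n + h·k2.
x=0.600000, y=-0.200000:
  k1 = f(0.600000, -0.200000) = 0.860268
  k2 = f(0.850000, 0.015067) = 0.512919
  y ← -0.200000 + 0.5·0.512919 = 0.056460
y(1.1) ≈ 0.0565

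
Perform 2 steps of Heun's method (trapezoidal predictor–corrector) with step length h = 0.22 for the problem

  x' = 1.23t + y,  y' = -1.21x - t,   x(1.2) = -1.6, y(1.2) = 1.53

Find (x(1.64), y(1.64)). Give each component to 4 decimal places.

-0.1378, 1.3829

Heun on (x,y): k1 = f(t_n, state_n); k2 = f(t_n + h, state_n + h·k1); state_{n+1} = state_n + (h/2)·(k1 + k2).
1.200000: (-1.600000, 1.530000)
  k1 = (3.006000, 0.736000)
  predictor → (-0.938680, 1.691920)
  k2 = (3.438520, -0.284197)
  → (-0.891103, 1.579698)
1.420000: (-0.891103, 1.579698)
  k1 = (3.326298, -0.341766)
  predictor → (-0.159317, 1.504510)
  k2 = (3.521710, -1.447226)
  → (-0.137822, 1.382909)
(x(1.64), y(1.64)) ≈ (-0.1378, 1.3829)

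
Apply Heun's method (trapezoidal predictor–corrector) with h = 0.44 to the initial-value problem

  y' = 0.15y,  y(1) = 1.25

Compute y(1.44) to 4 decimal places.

Heun: k1 = f(x_n, y_n); k2 = f(x_n + h, y_n + h·k1); y_{n+1} = y_n + (h/2)·(k1 + k2).
x=1.000000, y=1.250000:
  k1 = f(1.000000, 1.250000) = 0.187500
  k2 = f(1.440000, 1.332500) = 0.199875
  y ← 1.250000 + (0.44/2)·(0.187500 + 0.199875) = 1.335222
y(1.44) ≈ 1.3352

1.3352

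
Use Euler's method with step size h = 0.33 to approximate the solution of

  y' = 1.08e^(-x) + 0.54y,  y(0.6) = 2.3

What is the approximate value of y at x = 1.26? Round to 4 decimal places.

Euler: y_{n+1} = y_n + h·f(x_n, y_n).
x=0.600000, y=2.300000: f=1.834717 → y ← 2.300000 + 0.33·1.834717 = 2.905456
x=0.930000, y=2.905456: f=1.995064 → y ← 2.905456 + 0.33·1.995064 = 3.563828
y(1.26) ≈ 3.5638

3.5638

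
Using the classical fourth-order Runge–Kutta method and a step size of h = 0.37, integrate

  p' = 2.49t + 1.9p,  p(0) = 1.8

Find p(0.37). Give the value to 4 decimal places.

3.8501

RK4: k1 = f(t_n, p_n); k2 = f(t_n + h/2, p_n + (h/2)·k1); k3 = f(t_n + h/2, p_n + (h/2)·k2); k4 = f(t_n + h, p_n + h·k3); p_{n+1} = p_n + (h/6)·(k1 + 2k2 + 2k3 + k4).
t=0.000000, p=1.800000:
  k1 = f(0.000000, 1.800000) = 3.420000
  k2 = f(0.185000, 2.432700) = 5.082780
  k3 = f(0.185000, 2.740314) = 5.667247
  k4 = f(0.370000, 3.896881) = 8.325375
  p ← 1.800000 + (0.37/6)·(k1 + 2k2 + 2k3 + k4) = 3.850135
p(0.37) ≈ 3.8501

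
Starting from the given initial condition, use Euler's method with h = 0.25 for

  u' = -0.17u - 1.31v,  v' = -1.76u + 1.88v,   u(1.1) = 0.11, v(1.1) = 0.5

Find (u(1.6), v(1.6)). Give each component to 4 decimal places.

Euler on (u,v): u_{n+1} = u_n + h·u', v_{n+1} = v_n + h·v'.
1.100000: (0.110000, 0.500000); f=(-0.673700, 0.746400) → (-0.058425, 0.686600)
1.350000: (-0.058425, 0.686600); f=(-0.889514, 1.393636) → (-0.280803, 1.035009)
(u(1.6), v(1.6)) ≈ (-0.2808, 1.0350)

-0.2808, 1.0350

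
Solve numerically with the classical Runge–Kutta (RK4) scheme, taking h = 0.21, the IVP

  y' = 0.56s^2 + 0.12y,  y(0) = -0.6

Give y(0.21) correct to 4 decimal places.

-0.6136

RK4: k1 = f(s_n, y_n); k2 = f(s_n + h/2, y_n + (h/2)·k1); k3 = f(s_n + h/2, y_n + (h/2)·k2); k4 = f(s_n + h, y_n + h·k3); y_{n+1} = y_n + (h/6)·(k1 + 2k2 + 2k3 + k4).
s=0.000000, y=-0.600000:
  k1 = f(0.000000, -0.600000) = -0.072000
  k2 = f(0.105000, -0.607560) = -0.066733
  k3 = f(0.105000, -0.607007) = -0.066667
  k4 = f(0.210000, -0.614000) = -0.048984
  y ← -0.600000 + (0.21/6)·(k1 + 2k2 + 2k3 + k4) = -0.613572
y(0.21) ≈ -0.6136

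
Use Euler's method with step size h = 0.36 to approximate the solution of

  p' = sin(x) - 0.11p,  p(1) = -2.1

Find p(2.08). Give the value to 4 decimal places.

-0.8868

Euler: p_{n+1} = p_n + h·f(x_n, p_n).
x=1.000000, p=-2.100000: f=1.072471 → p ← -2.100000 + 0.36·1.072471 = -1.713910
x=1.360000, p=-1.713910: f=1.166395 → p ← -1.713910 + 0.36·1.166395 = -1.294008
x=1.720000, p=-1.294008: f=1.131231 → p ← -1.294008 + 0.36·1.131231 = -0.886765
p(2.08) ≈ -0.8868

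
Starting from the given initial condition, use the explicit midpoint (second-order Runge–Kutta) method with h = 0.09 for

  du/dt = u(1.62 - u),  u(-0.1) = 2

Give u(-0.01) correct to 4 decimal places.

Midpoint: k1 = f(t_n, u_n); k2 = f(t_n + h/2, u_n + (h/2)·k1); u_{n+1} = u_n + h·k2.
t=-0.100000, u=2.000000:
  k1 = f(-0.100000, 2.000000) = -0.760000
  k2 = f(-0.055000, 1.965800) = -0.679774
  u ← 2.000000 + 0.09·(-0.679774) = 1.938820
u(-0.01) ≈ 1.9388

1.9388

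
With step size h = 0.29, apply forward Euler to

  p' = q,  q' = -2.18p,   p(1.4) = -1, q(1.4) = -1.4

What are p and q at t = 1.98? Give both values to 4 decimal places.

Euler on (p,q): p_{n+1} = p_n + h·p', q_{n+1} = q_n + h·q'.
1.400000: (-1.000000, -1.400000); f=(-1.400000, 2.180000) → (-1.406000, -0.767800)
1.690000: (-1.406000, -0.767800); f=(-0.767800, 3.065080) → (-1.628662, 0.121073)
(p(1.98), q(1.98)) ≈ (-1.6287, 0.1211)

-1.6287, 0.1211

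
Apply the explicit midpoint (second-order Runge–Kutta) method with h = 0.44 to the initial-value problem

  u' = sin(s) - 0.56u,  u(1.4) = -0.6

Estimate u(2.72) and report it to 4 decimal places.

Midpoint: k1 = f(s_n, u_n); k2 = f(s_n + h/2, u_n + (h/2)·k1); u_{n+1} = u_n + h·k2.
s=1.400000, u=-0.600000:
  k1 = f(1.400000, -0.600000) = 1.321450
  k2 = f(1.620000, -0.309281) = 1.171987
  u ← -0.600000 + 0.44·1.171987 = -0.084326
s=1.840000, u=-0.084326:
  k1 = f(1.840000, -0.084326) = 1.011205
  k2 = f(2.060000, 0.138140) = 0.805349
  u ← -0.084326 + 0.44·0.805349 = 0.270028
s=2.280000, u=0.270028:
  k1 = f(2.280000, 0.270028) = 0.607665
  k2 = f(2.500000, 0.403714) = 0.372392
  u ← 0.270028 + 0.44·0.372392 = 0.433881
u(2.72) ≈ 0.4339

0.4339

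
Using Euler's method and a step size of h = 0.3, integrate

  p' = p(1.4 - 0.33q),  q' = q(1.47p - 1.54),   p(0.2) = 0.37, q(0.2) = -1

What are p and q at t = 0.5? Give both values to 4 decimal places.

Euler on (p,q): p_{n+1} = p_n + h·p', q_{n+1} = q_n + h·q'.
0.200000: (0.370000, -1.000000); f=(0.640100, 0.996100) → (0.562030, -0.701170)
(p(0.5), q(0.5)) ≈ (0.5620, -0.7012)

0.5620, -0.7012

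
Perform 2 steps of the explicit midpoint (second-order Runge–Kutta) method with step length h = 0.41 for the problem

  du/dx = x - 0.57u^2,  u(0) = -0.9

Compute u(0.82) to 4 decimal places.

Midpoint: k1 = f(x_n, u_n); k2 = f(x_n + h/2, u_n + (h/2)·k1); u_{n+1} = u_n + h·k2.
x=0.000000, u=-0.900000:
  k1 = f(0.000000, -0.900000) = -0.461700
  k2 = f(0.205000, -0.994649) = -0.358916
  u ← -0.900000 + 0.41·(-0.358916) = -1.047155
x=0.410000, u=-1.047155:
  k1 = f(0.410000, -1.047155) = -0.215025
  k2 = f(0.615000, -1.091235) = -0.063753
  u ← -1.047155 + 0.41·(-0.063753) = -1.073294
u(0.82) ≈ -1.0733

-1.0733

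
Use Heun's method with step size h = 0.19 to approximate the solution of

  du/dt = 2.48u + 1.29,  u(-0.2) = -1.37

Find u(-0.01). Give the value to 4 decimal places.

Heun: k1 = f(t_n, u_n); k2 = f(t_n + h, u_n + h·k1); u_{n+1} = u_n + (h/2)·(k1 + k2).
t=-0.200000, u=-1.370000:
  k1 = f(-0.200000, -1.370000) = -2.107600
  k2 = f(-0.010000, -1.770444) = -3.100701
  u ← -1.370000 + (0.19/2)·(-2.107600 + (-3.100701)) = -1.864789
u(-0.01) ≈ -1.8648

-1.8648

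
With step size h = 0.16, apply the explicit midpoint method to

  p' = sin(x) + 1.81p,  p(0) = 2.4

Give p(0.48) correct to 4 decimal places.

5.8137

Midpoint: k1 = f(x_n, p_n); k2 = f(x_n + h/2, p_n + (h/2)·k1); p_{n+1} = p_n + h·k2.
x=0.000000, p=2.400000:
  k1 = f(0.000000, 2.400000) = 4.344000
  k2 = f(0.080000, 2.747520) = 5.052926
  p ← 2.400000 + 0.16·5.052926 = 3.208468
x=0.160000, p=3.208468:
  k1 = f(0.160000, 3.208468) = 5.966646
  k2 = f(0.240000, 3.685800) = 6.909000
  p ← 3.208468 + 0.16·6.909000 = 4.313908
x=0.320000, p=4.313908:
  k1 = f(0.320000, 4.313908) = 8.122740
  k2 = f(0.400000, 4.963727) = 9.373765
  p ← 4.313908 + 0.16·9.373765 = 5.813711
p(0.48) ≈ 5.8137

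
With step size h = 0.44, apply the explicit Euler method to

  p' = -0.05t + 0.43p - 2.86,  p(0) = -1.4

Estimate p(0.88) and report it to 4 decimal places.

Euler: p_{n+1} = p_n + h·f(t_n, p_n).
t=0.000000, p=-1.400000: f=-3.462000 → p ← -1.400000 + 0.44·(-3.462000) = -2.923280
t=0.440000, p=-2.923280: f=-4.139010 → p ← -2.923280 + 0.44·(-4.139010) = -4.744445
p(0.88) ≈ -4.7444

-4.7444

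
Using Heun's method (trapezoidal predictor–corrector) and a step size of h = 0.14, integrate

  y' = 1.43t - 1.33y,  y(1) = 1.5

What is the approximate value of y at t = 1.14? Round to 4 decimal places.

Heun: k1 = f(t_n, y_n); k2 = f(t_n + h, y_n + h·k1); y_{n+1} = y_n + (h/2)·(k1 + k2).
t=1.000000, y=1.500000:
  k1 = f(1.000000, 1.500000) = -0.565000
  k2 = f(1.140000, 1.420900) = -0.259597
  y ← 1.500000 + (0.14/2)·(-0.565000 + (-0.259597)) = 1.442278
y(1.14) ≈ 1.4423

1.4423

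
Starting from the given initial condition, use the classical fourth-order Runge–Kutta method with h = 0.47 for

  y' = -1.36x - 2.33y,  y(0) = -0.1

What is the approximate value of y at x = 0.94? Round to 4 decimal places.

-0.3400

RK4: k1 = f(x_n, y_n); k2 = f(x_n + h/2, y_n + (h/2)·k1); k3 = f(x_n + h/2, y_n + (h/2)·k2); k4 = f(x_n + h, y_n + h·k3); y_{n+1} = y_n + (h/6)·(k1 + 2k2 + 2k3 + k4).
x=0.000000, y=-0.100000:
  k1 = f(0.000000, -0.100000) = 0.233000
  k2 = f(0.235000, -0.045245) = -0.214179
  k3 = f(0.235000, -0.150332) = 0.030674
  k4 = f(0.470000, -0.085583) = -0.439791
  y ← -0.100000 + (0.47/6)·(k1 + 2k2 + 2k3 + k4) = -0.144948
x=0.470000, y=-0.144948:
  k1 = f(0.470000, -0.144948) = -0.301472
  k2 = f(0.705000, -0.215794) = -0.456001
  k3 = f(0.705000, -0.252108) = -0.371388
  k4 = f(0.940000, -0.319500) = -0.533964
  y ← -0.144948 + (0.47/6)·(k1 + 2k2 + 2k3 + k4) = -0.340015
y(0.94) ≈ -0.3400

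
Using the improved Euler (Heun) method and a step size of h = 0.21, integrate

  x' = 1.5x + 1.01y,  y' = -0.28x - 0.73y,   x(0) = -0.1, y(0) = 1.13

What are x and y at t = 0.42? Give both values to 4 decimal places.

Heun on (x,y): k1 = f(t_n, state_n); k2 = f(t_n + h, state_n + h·k1); state_{n+1} = state_n + (h/2)·(k1 + k2).
0.000000: (-0.100000, 1.130000)
  k1 = (0.991300, -0.796900)
  predictor → (0.108173, 0.962651)
  k2 = (1.134537, -0.733024)
  → (0.123213, 0.969358)
0.210000: (0.123213, 0.969358)
  k1 = (1.163871, -0.742131)
  predictor → (0.367626, 0.813511)
  k2 = (1.373084, -0.696798)
  → (0.389593, 0.818270)
(x(0.42), y(0.42)) ≈ (0.3896, 0.8183)

0.3896, 0.8183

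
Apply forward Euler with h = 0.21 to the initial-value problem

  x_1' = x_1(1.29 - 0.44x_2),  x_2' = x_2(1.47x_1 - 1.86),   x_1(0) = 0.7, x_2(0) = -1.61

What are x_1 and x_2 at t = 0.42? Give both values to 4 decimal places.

Euler on (x_1,x_2): x_1_{n+1} = x_1_n + h·x_1', x_2_{n+1} = x_2_n + h·x_2'.
0.000000: (0.700000, -1.610000); f=(1.398880, 1.337910) → (0.993765, -1.329039)
0.210000: (0.993765, -1.329039); f=(1.863088, 0.530507) → (1.385013, -1.217632)
(x_1(0.42), x_2(0.42)) ≈ (1.3850, -1.2176)

1.3850, -1.2176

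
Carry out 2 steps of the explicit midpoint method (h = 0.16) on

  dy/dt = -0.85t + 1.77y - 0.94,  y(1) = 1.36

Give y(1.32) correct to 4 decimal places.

1.5718

Midpoint: k1 = f(t_n, y_n); k2 = f(t_n + h/2, y_n + (h/2)·k1); y_{n+1} = y_n + h·k2.
t=1.000000, y=1.360000:
  k1 = f(1.000000, 1.360000) = 0.617200
  k2 = f(1.080000, 1.409376) = 0.636596
  y ← 1.360000 + 0.16·0.636596 = 1.461855
t=1.160000, y=1.461855:
  k1 = f(1.160000, 1.461855) = 0.661484
  k2 = f(1.240000, 1.514774) = 0.687150
  y ← 1.461855 + 0.16·0.687150 = 1.571799
y(1.32) ≈ 1.5718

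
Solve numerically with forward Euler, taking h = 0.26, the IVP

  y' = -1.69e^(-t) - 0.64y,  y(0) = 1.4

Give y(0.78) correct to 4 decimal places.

-0.0380

Euler: y_{n+1} = y_n + h·f(t_n, y_n).
t=0.000000, y=1.400000: f=-2.586000 → y ← 1.400000 + 0.26·(-2.586000) = 0.727640
t=0.260000, y=0.727640: f=-1.768767 → y ← 0.727640 + 0.26·(-1.768767) = 0.267761
t=0.520000, y=0.267761: f=-1.176107 → y ← 0.267761 + 0.26·(-1.176107) = -0.038027
y(0.78) ≈ -0.0380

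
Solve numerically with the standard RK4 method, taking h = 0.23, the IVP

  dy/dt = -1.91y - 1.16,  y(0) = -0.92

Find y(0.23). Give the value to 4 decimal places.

-0.8089

RK4: k1 = f(t_n, y_n); k2 = f(t_n + h/2, y_n + (h/2)·k1); k3 = f(t_n + h/2, y_n + (h/2)·k2); k4 = f(t_n + h, y_n + h·k3); y_{n+1} = y_n + (h/6)·(k1 + 2k2 + 2k3 + k4).
t=0.000000, y=-0.920000:
  k1 = f(0.000000, -0.920000) = 0.597200
  k2 = f(0.115000, -0.851322) = 0.466025
  k3 = f(0.115000, -0.866407) = 0.494838
  k4 = f(0.230000, -0.806187) = 0.379818
  y ← -0.920000 + (0.23/6)·(k1 + 2k2 + 2k3 + k4) = -0.808882
y(0.23) ≈ -0.8089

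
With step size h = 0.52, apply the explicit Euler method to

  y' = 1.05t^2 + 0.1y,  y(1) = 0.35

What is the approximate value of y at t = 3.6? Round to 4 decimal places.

14.0470

Euler: y_{n+1} = y_n + h·f(t_n, y_n).
t=1.000000, y=0.350000: f=1.085000 → y ← 0.350000 + 0.52·1.085000 = 0.914200
t=1.520000, y=0.914200: f=2.517340 → y ← 0.914200 + 0.52·2.517340 = 2.223217
t=2.040000, y=2.223217: f=4.592002 → y ← 2.223217 + 0.52·4.592002 = 4.611058
t=2.560000, y=4.611058: f=7.342386 → y ← 4.611058 + 0.52·7.342386 = 8.429098
t=3.080000, y=8.429098: f=10.803630 → y ← 8.429098 + 0.52·10.803630 = 14.046986
y(3.6) ≈ 14.0470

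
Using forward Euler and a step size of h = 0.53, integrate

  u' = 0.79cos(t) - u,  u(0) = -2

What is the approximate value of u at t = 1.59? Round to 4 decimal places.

0.2593

Euler: u_{n+1} = u_n + h·f(t_n, u_n).
t=0.000000, u=-2.000000: f=2.790000 → u ← -2.000000 + 0.53·2.790000 = -0.521300
t=0.530000, u=-0.521300: f=1.202918 → u ← -0.521300 + 0.53·1.202918 = 0.116246
t=1.060000, u=0.116246: f=0.269963 → u ← 0.116246 + 0.53·0.269963 = 0.259327
u(1.59) ≈ 0.2593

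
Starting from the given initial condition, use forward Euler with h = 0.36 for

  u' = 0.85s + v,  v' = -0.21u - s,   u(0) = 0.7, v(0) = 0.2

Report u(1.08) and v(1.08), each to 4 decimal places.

Euler on (u,v): u_{n+1} = u_n + h·u', v_{n+1} = v_n + h·v'.
0.000000: (0.700000, 0.200000); f=(0.200000, -0.147000) → (0.772000, 0.147080)
0.360000: (0.772000, 0.147080); f=(0.453080, -0.522120) → (0.935109, -0.040883)
0.720000: (0.935109, -0.040883); f=(0.571117, -0.916373) → (1.140711, -0.370777)
(u(1.08), v(1.08)) ≈ (1.1407, -0.3708)

1.1407, -0.3708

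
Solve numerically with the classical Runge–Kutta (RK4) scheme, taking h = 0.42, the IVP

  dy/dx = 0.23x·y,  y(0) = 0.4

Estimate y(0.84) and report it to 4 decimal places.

0.4338

RK4: k1 = f(x_n, y_n); k2 = f(x_n + h/2, y_n + (h/2)·k1); k3 = f(x_n + h/2, y_n + (h/2)·k2); k4 = f(x_n + h, y_n + h·k3); y_{n+1} = y_n + (h/6)·(k1 + 2k2 + 2k3 + k4).
x=0.000000, y=0.400000:
  k1 = f(0.000000, 0.400000) = 0.000000
  k2 = f(0.210000, 0.400000) = 0.019320
  k3 = f(0.210000, 0.404057) = 0.019516
  k4 = f(0.420000, 0.408197) = 0.039432
  y ← 0.400000 + (0.42/6)·(k1 + 2k2 + 2k3 + k4) = 0.408197
x=0.420000, y=0.408197:
  k1 = f(0.420000, 0.408197) = 0.039432
  k2 = f(0.630000, 0.416478) = 0.060348
  k3 = f(0.630000, 0.420870) = 0.060984
  k4 = f(0.840000, 0.433811) = 0.083812
  y ← 0.408197 + (0.42/6)·(k1 + 2k2 + 2k3 + k4) = 0.433811
y(0.84) ≈ 0.4338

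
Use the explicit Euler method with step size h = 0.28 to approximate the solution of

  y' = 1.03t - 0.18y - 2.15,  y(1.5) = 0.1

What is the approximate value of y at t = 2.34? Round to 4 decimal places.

Euler: y_{n+1} = y_n + h·f(t_n, y_n).
t=1.500000, y=0.100000: f=-0.623000 → y ← 0.100000 + 0.28·(-0.623000) = -0.074440
t=1.780000, y=-0.074440: f=-0.303201 → y ← -0.074440 + 0.28·(-0.303201) = -0.159336
t=2.060000, y=-0.159336: f=0.000481 → y ← -0.159336 + 0.28·0.000481 = -0.159202
y(2.34) ≈ -0.1592

-0.1592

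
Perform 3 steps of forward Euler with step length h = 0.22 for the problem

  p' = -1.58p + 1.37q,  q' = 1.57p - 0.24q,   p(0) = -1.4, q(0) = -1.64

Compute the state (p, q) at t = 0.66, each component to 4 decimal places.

-1.7277, -2.8173

Euler on (p,q): p_{n+1} = p_n + h·p', q_{n+1} = q_n + h·q'.
0.000000: (-1.400000, -1.640000); f=(-0.034800, -1.804400) → (-1.407656, -2.036968)
0.220000: (-1.407656, -2.036968); f=(-0.566550, -1.721148) → (-1.532297, -2.415620)
0.440000: (-1.532297, -2.415620); f=(-0.888371, -1.825957) → (-1.727739, -2.817331)
(p(0.66), q(0.66)) ≈ (-1.7277, -2.8173)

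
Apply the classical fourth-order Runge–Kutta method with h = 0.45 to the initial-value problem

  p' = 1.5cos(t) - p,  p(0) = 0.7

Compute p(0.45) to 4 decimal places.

RK4: k1 = f(t_n, p_n); k2 = f(t_n + h/2, p_n + (h/2)·k1); k3 = f(t_n + h/2, p_n + (h/2)·k2); k4 = f(t_n + h, p_n + h·k3); p_{n+1} = p_n + (h/6)·(k1 + 2k2 + 2k3 + k4).
t=0.000000, p=0.700000:
  k1 = f(0.000000, 0.700000) = 0.800000
  k2 = f(0.225000, 0.880000) = 0.582191
  k3 = f(0.225000, 0.830993) = 0.631198
  k4 = f(0.450000, 0.984039) = 0.366631
  p ← 0.700000 + (0.45/6)·(k1 + 2k2 + 2k3 + k4) = 0.969506
p(0.45) ≈ 0.9695

0.9695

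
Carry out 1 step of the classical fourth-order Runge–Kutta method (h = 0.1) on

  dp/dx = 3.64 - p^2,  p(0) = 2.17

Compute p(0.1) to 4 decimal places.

RK4: k1 = f(x_n, p_n); k2 = f(x_n + h/2, p_n + (h/2)·k1); k3 = f(x_n + h/2, p_n + (h/2)·k2); k4 = f(x_n + h, p_n + h·k3); p_{n+1} = p_n + (h/6)·(k1 + 2k2 + 2k3 + k4).
x=0.000000, p=2.170000:
  k1 = f(0.000000, 2.170000) = -1.068900
  k2 = f(0.050000, 2.116555) = -0.839805
  k3 = f(0.050000, 2.128010) = -0.888425
  k4 = f(0.100000, 2.081157) = -0.691216
  p ← 2.170000 + (0.1/6)·(k1 + 2k2 + 2k3 + k4) = 2.083057
p(0.1) ≈ 2.0831

2.0831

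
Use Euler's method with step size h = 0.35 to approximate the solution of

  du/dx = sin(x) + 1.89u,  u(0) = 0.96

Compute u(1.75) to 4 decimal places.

14.1778

Euler: u_{n+1} = u_n + h·f(x_n, u_n).
x=0.000000, u=0.960000: f=1.814400 → u ← 0.960000 + 0.35·1.814400 = 1.595040
x=0.350000, u=1.595040: f=3.357523 → u ← 1.595040 + 0.35·3.357523 = 2.770173
x=0.700000, u=2.770173: f=5.879845 → u ← 2.770173 + 0.35·5.879845 = 4.828119
x=1.050000, u=4.828119: f=9.992568 → u ← 4.828119 + 0.35·9.992568 = 8.325518
x=1.400000, u=8.325518: f=16.720678 → u ← 8.325518 + 0.35·16.720678 = 14.177755
u(1.75) ≈ 14.1778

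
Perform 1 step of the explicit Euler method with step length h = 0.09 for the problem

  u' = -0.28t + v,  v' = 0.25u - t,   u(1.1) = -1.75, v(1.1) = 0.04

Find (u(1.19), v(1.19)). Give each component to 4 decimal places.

-1.7741, -0.0984

Euler on (u,v): u_{n+1} = u_n + h·u', v_{n+1} = v_n + h·v'.
1.100000: (-1.750000, 0.040000); f=(-0.268000, -1.537500) → (-1.774120, -0.098375)
(u(1.19), v(1.19)) ≈ (-1.7741, -0.0984)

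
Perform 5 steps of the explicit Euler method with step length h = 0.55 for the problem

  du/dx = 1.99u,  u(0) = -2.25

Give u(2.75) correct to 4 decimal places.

-90.6952

Euler: u_{n+1} = u_n + h·f(x_n, u_n).
x=0.000000, u=-2.250000: f=-4.477500 → u ← -2.250000 + 0.55·(-4.477500) = -4.712625
x=0.550000, u=-4.712625: f=-9.378124 → u ← -4.712625 + 0.55·(-9.378124) = -9.870593
x=1.100000, u=-9.870593: f=-19.642480 → u ← -9.870593 + 0.55·(-19.642480) = -20.673957
x=1.650000, u=-20.673957: f=-41.141175 → u ← -20.673957 + 0.55·(-41.141175) = -43.301603
x=2.200000, u=-43.301603: f=-86.170191 → u ← -43.301603 + 0.55·(-86.170191) = -90.695208
u(2.75) ≈ -90.6952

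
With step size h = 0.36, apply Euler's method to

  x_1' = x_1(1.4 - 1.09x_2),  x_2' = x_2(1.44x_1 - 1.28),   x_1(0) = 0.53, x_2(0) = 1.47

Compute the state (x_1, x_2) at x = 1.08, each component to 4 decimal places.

Euler on (x_1,x_2): x_1_{n+1} = x_1_n + h·x_1', x_2_{n+1} = x_2_n + h·x_2'.
0.000000: (0.530000, 1.470000); f=(-0.107219, -0.759696) → (0.491401, 1.196509)
0.360000: (0.491401, 1.196509); f=(0.047079, -0.684861) → (0.508349, 0.949960)
0.720000: (0.508349, 0.949960); f=(0.185316, -0.520556) → (0.575063, 0.762559)
(x_1(1.08), x_2(1.08)) ≈ (0.5751, 0.7626)

0.5751, 0.7626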